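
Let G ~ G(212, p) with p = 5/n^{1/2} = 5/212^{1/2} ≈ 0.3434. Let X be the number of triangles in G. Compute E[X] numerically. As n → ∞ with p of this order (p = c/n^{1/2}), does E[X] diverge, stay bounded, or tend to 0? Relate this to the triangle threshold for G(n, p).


Number of potential triangles: C(212, 3) = 1565620.
Each occurs with probability p³ ≈ (0.3434)³ ≈ 4.049545e-02.
By linearity: E[X] = C(212, 3)·p³ ≈ 1565620 · 4.049545e-02 ≈ 63400.4853.
Since α = 1/2 < 1, p = c/n^{1/2} ≫ 1/n is above the triangle threshold p ~ 1/n. Asymptotically E[X] ~ (c³/6)·n^{3(1−α)} = (5³/6)·n^{1.5} → ∞; triangles are abundant w.h.p.

E[X] ≈ 63400.4853; in regime p = Θ(1/n^{1/2}) E[X] diverges (above the triangle threshold p ~ 1/n).


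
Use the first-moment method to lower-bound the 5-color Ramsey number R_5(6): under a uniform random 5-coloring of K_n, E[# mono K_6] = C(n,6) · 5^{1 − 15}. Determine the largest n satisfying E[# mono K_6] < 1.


We need C(n, 6) · 5^{1 − 15} < 1, i.e. C(n, 6) < 5^{15 − 1} = 6103515625.
Check values of n near the boundary:
  n = 126: C(126, 6) = 4925156775; 4925156775 < 6103515625? YES
  n = 127: C(127, 6) = 5169379425; 5169379425 < 6103515625? YES
  n = 128: C(128, 6) = 5423611200; 5423611200 < 6103515625? YES
  n = 129: C(129, 6) = 5688177600; 5688177600 < 6103515625? YES
  n = 130: C(130, 6) = 5963412000; 5963412000 < 6103515625? YES
  n = 131: C(131, 6) = 6249655776; 6249655776 < 6103515625? NO
The largest n with C(n, 6) < 6103515625 is n = 130 (where E[X] = 47707296/48828125 ≈ 0.97705). Hence R_5(6) > 130, i.e. R_5(6) ≥ 131.

Largest n = 130; hence R_5(6) > 130.


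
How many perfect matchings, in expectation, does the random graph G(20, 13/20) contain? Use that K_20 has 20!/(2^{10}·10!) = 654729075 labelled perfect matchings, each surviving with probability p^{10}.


K_20 has 20!/(2^{10}·10!) = 654729075 labelled perfect matchings.
For each such perfect matching H, let X_H = 1 if all 10 edges of H are present in G. Then P[X_H = 1] = p^{10} = (13/20)^{10} = 137858491849/10240000000000.
By linearity: E[X] = Σ_H E[X_H] = 654729075 · p^{10} = 654729075 · 137858491849/10240000000000 = 3610398513967632387/409600000000.
Numerically: E[X] ≈ 8.81e+06.

E[X] = 654729075 · (13/20)^{10} = 3610398513967632387/409600000000 ≈ 8.81e+06.


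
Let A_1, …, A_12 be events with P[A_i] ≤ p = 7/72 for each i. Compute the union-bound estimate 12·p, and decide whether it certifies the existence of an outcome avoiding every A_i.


Union bound: P[∪_{i=1}^{12} A_i] ≤ Σ_i P[A_i] ≤ 12·p = 12·(7/72) = 7/6.
Numerically: 7/6 ≈ 1.16667.
Is 7/6 < 1? NO.
Since the bound 7/6 is ≥ 1, the union bound is uninformative here; it does NOT by itself certify existence.

12·p = 7/6 ≈ 1.16667; existence NOT certified by the union bound.


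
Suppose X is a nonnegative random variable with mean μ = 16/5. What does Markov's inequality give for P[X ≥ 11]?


μ = E[X] = 16/5, a = 11.
Markov: P[X ≥ 11] ≤ μ/a = (16/5)/11 = 16/55.
Numerically: ≈ 0.29091.
(Since a = 11 > μ = 3.20000, the bound 16/55 is < 1 and informative.)

P[X ≥ 11] ≤ 16/55 ≈ 0.29091.


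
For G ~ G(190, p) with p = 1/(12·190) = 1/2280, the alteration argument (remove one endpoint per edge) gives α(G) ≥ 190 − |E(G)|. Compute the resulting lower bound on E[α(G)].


E[|E(G)|] = C(190, 2)·p = 17955 · (1/2280) = 63/8.
E[α(G)] ≥ n − E[|E(G)|] = 190 − 63/8 = 1457/8.
Numerically: ≈ 182.125000.
(This is only a lower bound; the true E[α(G)] may be larger.)

E[α(G)] ≥ 1457/8 ≈ 182.125000.


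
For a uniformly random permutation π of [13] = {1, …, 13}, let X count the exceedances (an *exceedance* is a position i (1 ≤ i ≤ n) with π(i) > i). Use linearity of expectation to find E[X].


Write X = Σ_{i=1}^{13} X_i, where X_i = 1_{π(i) > i}.
For each fixed i, π(i) is uniform over {1, …, 13} (marginal of a uniform permutation), so P[π(i) > i] = (n − i)/n. Summing: Σ_{i=1}^{13} (n − i)/n = (0 + 1 + … + 12)/13 = 13(13 − 1)/(2·13) = (13 − 1)/2.
Hence E[X] = Σ_{i=1}^{13} (13 − i)/13 = 6 ≈ 6.000000.

E[X] = 6 = 6.000000.


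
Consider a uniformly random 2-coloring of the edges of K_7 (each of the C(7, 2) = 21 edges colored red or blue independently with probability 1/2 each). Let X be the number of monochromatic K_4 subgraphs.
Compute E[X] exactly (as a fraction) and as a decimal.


Let X = Σ_S X_S over the C(7, 4) = 35 subsets S of size 4, where X_S = 1 if the K_4 on S is monochromatic.
For a fixed S, the K_4 on S has C(4, 2) = 6 edges. P[all 6 edges red] = (1/2)^6, and likewise for blue, so P[monochromatic] = 2·(1/2)^6 = 2^{1 − 6} = 1/32.
Summing: E[X] = C(7, 4) · 2^{1 − 6} = 35 · 1/32 = 35/32.
Numerically: E[X] ≈ 1.0938.

E[X] = C(7,4)·2^(1−C(4,2)) = 35/32 ≈ 1.0938.


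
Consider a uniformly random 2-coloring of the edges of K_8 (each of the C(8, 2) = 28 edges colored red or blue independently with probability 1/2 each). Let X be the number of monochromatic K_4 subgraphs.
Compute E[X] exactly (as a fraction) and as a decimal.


Let X = Σ_S X_S over the C(8, 4) = 70 subsets S of size 4, where X_S = 1 if the K_4 on S is monochromatic.
For a fixed S, the K_4 on S has C(4, 2) = 6 edges. P[all 6 edges red] = (1/2)^6, and likewise for blue, so P[monochromatic] = 2·(1/2)^6 = 2^{1 − 6} = 1/32.
Summing: E[X] = C(8, 4) · 2^{1 − 6} = 70 · 1/32 = 35/16.
Numerically: E[X] ≈ 2.187500.

E[X] = C(8,4)·2^(1−C(4,2)) = 35/16 ≈ 2.187500.


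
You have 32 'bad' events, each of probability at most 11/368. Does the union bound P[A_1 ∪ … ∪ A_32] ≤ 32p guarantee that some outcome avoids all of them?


Union bound: P[∪_{i=1}^{32} A_i] ≤ Σ_i P[A_i] ≤ 32·p = 32·(11/368) = 22/23.
Numerically: 22/23 ≈ 0.9565.
Is 22/23 < 1? YES.
Since P[∪ A_i] ≤ 22/23 < 1, the complement has P[∩ A_i^c] ≥ 1 − 22/23 = 1/23 > 0, so some outcome avoids every A_i.

32·p = 22/23 ≈ 0.9565; existence CERTIFIED by the union bound.


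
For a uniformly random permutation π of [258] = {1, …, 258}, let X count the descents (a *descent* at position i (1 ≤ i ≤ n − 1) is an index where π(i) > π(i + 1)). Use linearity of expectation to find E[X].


Write X = Σ X_I over i = 1, …, 257, with X_I the indicator of one descent.
There are 257 indicators.
For each fixed i, the pair (π(i), π(i+1)) is a uniformly random ordered pair of distinct values from {1, …, 258}; by symmetry P[π(i) > π(i+1)] = 1/2.
By linearity: E[X] = 257 · (1/2) = (258 − 1) · (1/2) = 257/2 ≈ 128.500000.

E[X] = 257/2 = 128.500000.


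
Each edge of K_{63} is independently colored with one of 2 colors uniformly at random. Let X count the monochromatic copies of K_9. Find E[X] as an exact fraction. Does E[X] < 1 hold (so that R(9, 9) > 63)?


E[X] = C(63, 9) · 2^{1 − 36} = 23667689815 · 2^{−35} = 23667689815/34359738368.
As a reduced fraction: E[X] = 23667689815/34359738368 ≈ 0.6888204.
Is E[X] < 1? YES.
Since E[X] < 1, there exists a 2-coloring of K_{63} with no monochromatic K_9; hence R(9, 9) > 63.

E[X] = 23667689815/34359738368 ≈ 0.6888204; E[X] < 1, so R(9, 9) > 63.


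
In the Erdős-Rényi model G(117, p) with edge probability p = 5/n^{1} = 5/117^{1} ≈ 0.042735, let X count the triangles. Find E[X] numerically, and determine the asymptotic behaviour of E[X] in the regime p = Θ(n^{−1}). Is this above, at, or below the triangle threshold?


Number of potential triangles: C(117, 3) = 260130.
Each occurs with probability p³ ≈ (0.042735)³ ≈ 7.80463196e-05.
By linearity: E[X] = C(117, 3)·p³ ≈ 260130 · 7.80463196e-05 ≈ 20.302189.
Here α = 1, so p = 5/n is exactly at the triangle threshold p ~ 1/n. Asymptotically E[X] → c³/6 = 5³/6 = 125/6 ≈ 20.833333, a bounded constant. In this regime the triangle count is asymptotically Poisson(c³/6).

E[X] ≈ 20.302189; in regime p = Θ(1/n^{1}) E[X] stays bounded (at the triangle threshold p ~ 1/n).


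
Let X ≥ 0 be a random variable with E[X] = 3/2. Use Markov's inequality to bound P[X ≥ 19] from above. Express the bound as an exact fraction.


μ = E[X] = 3/2, a = 19.
Markov: P[X ≥ 19] ≤ μ/a = (3/2)/19 = 3/38.
Numerically: ≈ 0.07895.
(Since a = 19 > μ = 1.50000, the bound 3/38 is < 1 and informative.)

P[X ≥ 19] ≤ 3/38 ≈ 0.07895.


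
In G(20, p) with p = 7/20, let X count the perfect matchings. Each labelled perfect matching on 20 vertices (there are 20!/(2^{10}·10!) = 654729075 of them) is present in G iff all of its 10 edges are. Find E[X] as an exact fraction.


K_20 has 20!/(2^{10}·10!) = 654729075 labelled perfect matchings.
For each such perfect matching H, let X_H = 1 if all 10 edges of H are present in G. Then P[X_H = 1] = p^{10} = (7/20)^{10} = 282475249/10240000000000.
By linearity of expectation: E[X] = Σ_H E[X_H] = 654729075 · p^{10} = 654729075 · 282475249/10240000000000 = 7397790339526587/409600000000.
Numerically: E[X] ≈ 1.806e+04.

E[X] = 654729075 · (7/20)^{10} = 7397790339526587/409600000000 ≈ 1.806e+04.


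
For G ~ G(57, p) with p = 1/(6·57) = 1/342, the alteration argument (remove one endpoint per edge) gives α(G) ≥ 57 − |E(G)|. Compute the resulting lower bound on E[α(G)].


E[|E(G)|] = C(57, 2)·p = 1596 · (1/342) = 14/3.
E[α(G)] ≥ n − E[|E(G)|] = 57 − 14/3 = 157/3.
Numerically: ≈ 52.3333.
(This is only a lower bound; the true E[α(G)] may be larger.)

E[α(G)] ≥ 157/3 ≈ 52.3333.


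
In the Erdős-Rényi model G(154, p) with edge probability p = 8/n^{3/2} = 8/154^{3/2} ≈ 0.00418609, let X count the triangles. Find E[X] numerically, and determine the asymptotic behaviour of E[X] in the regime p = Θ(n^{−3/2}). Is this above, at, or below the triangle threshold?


Number of potential triangles: C(154, 3) = 596904.
Each occurs with probability p³ ≈ (0.00418609)³ ≈ 7.33544926e-08.
By linearity: E[X] = C(154, 3)·p³ ≈ 596904 · 7.33544926e-08 ≈ 0.043786.
Since α = 3/2 > 1, p = c/n^{3/2} = o(1/n) is below the triangle threshold p ~ 1/n. Asymptotically E[X] ~ (c³/6)·n^{3(1−α)} = (8³/6)·n^{-1.5} → 0, so by Markov's inequality G has no triangles w.h.p.

E[X] ≈ 0.043786; in regime p = Θ(1/n^{3/2}) E[X] tends to 0 (below the triangle threshold p ~ 1/n).


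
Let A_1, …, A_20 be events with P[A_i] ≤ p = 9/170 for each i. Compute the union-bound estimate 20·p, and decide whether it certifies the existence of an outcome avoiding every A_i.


Union bound: P[∪_{i=1}^{20} A_i] ≤ Σ_i P[A_i] ≤ 20·p = 20·(9/170) = 18/17.
Numerically: 18/17 ≈ 1.058824.
Is 18/17 < 1? NO.
Since the bound 18/17 is ≥ 1, the union bound is uninformative here; it does NOT by itself certify existence.

20·p = 18/17 ≈ 1.058824; existence NOT certified by the union bound.


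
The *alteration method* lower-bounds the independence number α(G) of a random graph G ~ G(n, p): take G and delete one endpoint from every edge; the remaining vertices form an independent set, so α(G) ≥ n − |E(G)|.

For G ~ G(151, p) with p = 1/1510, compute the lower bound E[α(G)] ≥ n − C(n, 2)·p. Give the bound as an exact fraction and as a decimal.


E[|E(G)|] = C(151, 2)·p = 11325 · (1/1510) = 15/2.
E[α(G)] ≥ n − E[|E(G)|] = 151 − 15/2 = 287/2.
Numerically: ≈ 143.500000.
(This is only a lower bound; the true E[α(G)] may be larger.)

E[α(G)] ≥ 287/2 ≈ 143.500000.


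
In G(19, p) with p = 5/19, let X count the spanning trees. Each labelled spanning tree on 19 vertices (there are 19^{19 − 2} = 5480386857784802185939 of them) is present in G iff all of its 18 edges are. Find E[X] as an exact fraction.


K_19 has 19^{19 − 2} = 5480386857784802185939 labelled spanning trees.
For each such spanning tree H, let X_H = 1 if all 18 edges of H are present in G. Then P[X_H = 1] = p^{18} = (5/19)^{18} = 3814697265625/104127350297911241532841.
Summing the indicators: E[X] = Σ_H E[X_H] = 5480386857784802185939 · p^{18} = 5480386857784802185939 · 3814697265625/104127350297911241532841 = 3814697265625/19.
Numerically: E[X] ≈ 2.00774e+11.

E[X] = 5480386857784802185939 · (5/19)^{18} = 3814697265625/19 ≈ 2.00774e+11.


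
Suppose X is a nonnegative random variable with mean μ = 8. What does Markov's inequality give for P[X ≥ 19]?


μ = E[X] = 8, a = 19.
Markov: P[X ≥ 19] ≤ μ/a = (8)/19 = 8/19.
Numerically: ≈ 0.421053.
(Since a = 19 > μ = 8.000000, the bound 8/19 is < 1 and informative.)

P[X ≥ 19] ≤ 8/19 ≈ 0.421053.


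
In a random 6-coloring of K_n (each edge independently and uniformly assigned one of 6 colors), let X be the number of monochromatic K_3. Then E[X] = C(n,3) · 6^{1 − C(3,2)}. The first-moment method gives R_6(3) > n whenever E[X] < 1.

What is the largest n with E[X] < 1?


We need C(n, 3) · 6^{1 − 3} < 1, i.e. C(n, 3) < 6^{3 − 1} = 36.
Check values of n near the boundary:
  n = 4: C(4, 3) = 4; 4 < 36? YES
  n = 5: C(5, 3) = 10; 10 < 36? YES
  n = 6: C(6, 3) = 20; 20 < 36? YES
  n = 7: C(7, 3) = 35; 35 < 36? YES
  n = 8: C(8, 3) = 56; 56 < 36? NO
The largest n with C(n, 3) < 36 is n = 7 (where E[X] = 35/36 ≈ 0.97222). Hence R_6(3) > 7, i.e. R_6(3) ≥ 8.

Largest n = 7; hence R_6(3) > 7.


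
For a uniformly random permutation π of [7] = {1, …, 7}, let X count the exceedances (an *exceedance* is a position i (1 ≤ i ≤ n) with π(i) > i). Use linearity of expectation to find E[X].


Write X = Σ_{i=1}^{7} X_i, where X_i = 1_{π(i) > i}.
For each fixed i, π(i) is uniform over {1, …, 7} (marginal of a uniform permutation), so P[π(i) > i] = (n − i)/n. Summing: Σ_{i=1}^{7} (n − i)/n = (0 + 1 + … + 6)/7 = 7(7 − 1)/(2·7) = (7 − 1)/2.
Hence E[X] = Σ_{i=1}^{7} (7 − i)/7 = 3 ≈ 3.0000.

E[X] = 3 = 3.0000.


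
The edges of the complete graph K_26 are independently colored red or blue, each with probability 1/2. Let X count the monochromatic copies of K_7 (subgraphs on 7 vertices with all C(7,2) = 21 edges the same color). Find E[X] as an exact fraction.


Let X = Σ_S X_S over the C(26, 7) = 657800 subsets S of size 7, where X_S = 1 if the K_7 on S is monochromatic.
For a fixed S, the K_7 on S has C(7, 2) = 21 edges. P[all 21 edges red] = (1/2)^21, and likewise for blue, so P[monochromatic] = 2·(1/2)^21 = 2^{1 − 21} = 1/1048576.
By linearity of expectation: E[X] = C(26, 7) · 2^{1 − 21} = 657800 · 1/1048576 = 82225/131072.
Numerically: E[X] ≈ 0.62733.

E[X] = C(26,7)·2^(1−C(7,2)) = 82225/131072 ≈ 0.62733.


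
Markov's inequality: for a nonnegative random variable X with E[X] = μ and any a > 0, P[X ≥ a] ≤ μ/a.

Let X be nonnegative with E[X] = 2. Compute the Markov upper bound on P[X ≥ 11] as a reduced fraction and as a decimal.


μ = E[X] = 2, a = 11.
Markov: P[X ≥ 11] ≤ μ/a = (2)/11 = 2/11.
Numerically: ≈ 0.182.
(Since a = 11 > μ = 2.000, the bound 2/11 is < 1 and informative.)

P[X ≥ 11] ≤ 2/11 ≈ 0.182.


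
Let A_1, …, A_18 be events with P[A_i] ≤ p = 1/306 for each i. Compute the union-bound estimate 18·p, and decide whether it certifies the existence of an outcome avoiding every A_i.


Union bound: P[∪_{i=1}^{18} A_i] ≤ Σ_i P[A_i] ≤ 18·p = 18·(1/306) = 1/17.
Numerically: 1/17 ≈ 0.0588235.
Is 1/17 < 1? YES.
Since P[∪ A_i] ≤ 1/17 < 1, the complement has P[∩ A_i^c] ≥ 1 − 1/17 = 16/17 > 0, so some outcome avoids every A_i.

18·p = 1/17 ≈ 0.0588235; existence CERTIFIED by the union bound.


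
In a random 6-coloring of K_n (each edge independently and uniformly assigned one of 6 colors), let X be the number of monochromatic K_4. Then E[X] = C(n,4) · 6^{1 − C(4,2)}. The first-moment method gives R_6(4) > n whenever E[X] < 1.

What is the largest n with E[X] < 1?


We need C(n, 4) · 6^{1 − 6} < 1, i.e. C(n, 4) < 6^{6 − 1} = 7776.
Check values of n near the boundary:
  n = 21: C(21, 4) = 5985; 5985 < 7776? YES
  n = 22: C(22, 4) = 7315; 7315 < 7776? YES
  n = 23: C(23, 4) = 8855; 8855 < 7776? NO
The largest n with C(n, 4) < 7776 is n = 22 (where E[X] = 7315/7776 ≈ 0.9407). Hence R_6(4) > 22, i.e. R_6(4) ≥ 23.

Largest n = 22; hence R_6(4) > 22.


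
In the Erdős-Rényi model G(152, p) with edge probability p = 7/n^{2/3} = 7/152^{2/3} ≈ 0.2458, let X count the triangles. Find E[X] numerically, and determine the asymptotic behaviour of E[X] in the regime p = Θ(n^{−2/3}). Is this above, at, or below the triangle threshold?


Number of potential triangles: C(152, 3) = 573800.
Each occurs with probability p³ ≈ (0.2458)³ ≈ 1.484591e-02.
By linearity: E[X] = C(152, 3)·p³ ≈ 573800 · 1.484591e-02 ≈ 8518.5855.
Since α = 2/3 < 1, p = c/n^{2/3} ≫ 1/n is above the triangle threshold p ~ 1/n. Asymptotically E[X] ~ (c³/6)·n^{3(1−α)} = (7³/6)·n^{1} → ∞; triangles are abundant w.h.p.

E[X] ≈ 8518.5855; in regime p = Θ(1/n^{2/3}) E[X] diverges (above the triangle threshold p ~ 1/n).


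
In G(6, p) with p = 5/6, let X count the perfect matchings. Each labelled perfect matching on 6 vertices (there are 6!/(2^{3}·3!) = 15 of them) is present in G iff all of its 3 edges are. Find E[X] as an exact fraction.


K_6 has 6!/(2^{3}·3!) = 15 labelled perfect matchings.
For each such perfect matching H, let X_H = 1 if all 3 edges of H are present in G. Then P[X_H = 1] = p^{3} = (5/6)^{3} = 125/216.
Summing the indicators: E[X] = Σ_H E[X_H] = 15 · p^{3} = 15 · 125/216 = 625/72.
Numerically: E[X] ≈ 8.681.

E[X] = 15 · (5/6)^{3} = 625/72 ≈ 8.681.


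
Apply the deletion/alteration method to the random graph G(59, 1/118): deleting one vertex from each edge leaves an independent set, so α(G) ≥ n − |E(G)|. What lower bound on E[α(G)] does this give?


E[|E(G)|] = C(59, 2)·p = 1711 · (1/118) = 29/2.
E[α(G)] ≥ n − E[|E(G)|] = 59 − 29/2 = 89/2.
Numerically: ≈ 44.500.
(This is only a lower bound; the true E[α(G)] may be larger.)

E[α(G)] ≥ 89/2 ≈ 44.500.


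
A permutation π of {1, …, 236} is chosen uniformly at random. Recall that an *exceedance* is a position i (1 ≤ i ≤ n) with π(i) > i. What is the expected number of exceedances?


Write X = Σ_{i=1}^{236} X_i, where X_i = 1_{π(i) > i}.
For each fixed i, π(i) is uniform over {1, …, 236} (marginal of a uniform permutation), so P[π(i) > i] = (n − i)/n. Summing: Σ_{i=1}^{236} (n − i)/n = (0 + 1 + … + 235)/236 = 236(236 − 1)/(2·236) = (236 − 1)/2.
Hence E[X] = Σ_{i=1}^{236} (236 − i)/236 = 235/2 ≈ 117.500.

E[X] = 235/2 = 117.500.


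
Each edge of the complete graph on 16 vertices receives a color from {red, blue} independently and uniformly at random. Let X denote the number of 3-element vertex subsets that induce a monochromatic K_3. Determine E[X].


Let X = Σ_S X_S over the C(16, 3) = 560 subsets S of size 3, where X_S = 1 if the K_3 on S is monochromatic.
For a fixed S, the K_3 on S has C(3, 2) = 3 edges. P[all 3 edges red] = (1/2)^3, and likewise for blue, so P[monochromatic] = 2·(1/2)^3 = 2^{1 − 3} = 1/4.
Summing: E[X] = C(16, 3) · 2^{1 − 3} = 560 · 1/4 = 140.
Numerically: E[X] ≈ 140.000.

E[X] = C(16,3)·2^(1−C(3,2)) = 140 ≈ 140.000.


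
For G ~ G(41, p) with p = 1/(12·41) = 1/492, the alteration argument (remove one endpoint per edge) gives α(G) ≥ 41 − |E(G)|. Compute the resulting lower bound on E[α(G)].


E[|E(G)|] = C(41, 2)·p = 820 · (1/492) = 5/3.
E[α(G)] ≥ n − E[|E(G)|] = 41 − 5/3 = 118/3.
Numerically: ≈ 39.333.
(This is only a lower bound; the true E[α(G)] may be larger.)

E[α(G)] ≥ 118/3 ≈ 39.333.


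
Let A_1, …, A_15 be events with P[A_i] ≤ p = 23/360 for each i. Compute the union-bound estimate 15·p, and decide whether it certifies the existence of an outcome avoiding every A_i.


Union bound: P[∪_{i=1}^{15} A_i] ≤ Σ_i P[A_i] ≤ 15·p = 15·(23/360) = 23/24.
Numerically: 23/24 ≈ 0.958.
Is 23/24 < 1? YES.
Since P[∪ A_i] ≤ 23/24 < 1, the complement has P[∩ A_i^c] ≥ 1 − 23/24 = 1/24 > 0, so some outcome avoids every A_i.

15·p = 23/24 ≈ 0.958; existence CERTIFIED by the union bound.


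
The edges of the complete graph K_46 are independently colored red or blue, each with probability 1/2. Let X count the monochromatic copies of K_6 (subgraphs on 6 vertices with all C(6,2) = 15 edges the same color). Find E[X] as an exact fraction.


Let X = Σ_S X_S over the C(46, 6) = 9366819 subsets S of size 6, where X_S = 1 if the K_6 on S is monochromatic.
For a fixed S, the K_6 on S has C(6, 2) = 15 edges. P[all 15 edges red] = (1/2)^15, and likewise for blue, so P[monochromatic] = 2·(1/2)^15 = 2^{1 − 15} = 1/16384.
By linearity of expectation: E[X] = C(46, 6) · 2^{1 − 15} = 9366819 · 1/16384 = 9366819/16384.
Numerically: E[X] ≈ 571.70526.

E[X] = C(46,6)·2^(1−C(6,2)) = 9366819/16384 ≈ 571.70526.


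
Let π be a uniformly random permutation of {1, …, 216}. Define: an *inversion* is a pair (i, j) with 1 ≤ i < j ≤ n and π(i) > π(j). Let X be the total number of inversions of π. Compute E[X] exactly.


Write X = Σ X_I over the C(216, 2) = 23220 pairs i < j, with X_I the indicator of one inversion.
There are 23220 indicators.
For each fixed pair i < j, the values π(i) and π(j) are two distinct elements of {1, …, 216} in uniformly random order; by symmetry P[π(i) > π(j)] = 1/2.
By linearity: E[X] = 23220 · (1/2) = C(216, 2) · (1/2) = 23220/2 = 11610 ≈ 11610.0000.

E[X] = 11610 = 11610.0000.


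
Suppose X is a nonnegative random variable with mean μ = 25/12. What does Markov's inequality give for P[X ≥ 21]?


μ = E[X] = 25/12, a = 21.
Markov: P[X ≥ 21] ≤ μ/a = (25/12)/21 = 25/252.
Numerically: ≈ 0.099.
(Since a = 21 > μ = 2.083, the bound 25/252 is < 1 and informative.)

P[X ≥ 21] ≤ 25/252 ≈ 0.099.


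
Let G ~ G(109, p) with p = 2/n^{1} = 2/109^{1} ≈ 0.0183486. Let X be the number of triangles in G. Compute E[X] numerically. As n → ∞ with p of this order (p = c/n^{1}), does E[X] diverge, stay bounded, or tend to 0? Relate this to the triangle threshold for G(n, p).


Number of potential triangles: C(109, 3) = 209934.
Each occurs with probability p³ ≈ (0.0183486)³ ≈ 6.17746784e-06.
By linearity: E[X] = C(109, 3)·p³ ≈ 209934 · 6.17746784e-06 ≈ 1.296861.
Here α = 1, so p = 2/n is exactly at the triangle threshold p ~ 1/n. Asymptotically E[X] → c³/6 = 2³/6 = 4/3 ≈ 1.333333, a bounded constant. In this regime the triangle count is asymptotically Poisson(c³/6).

E[X] ≈ 1.296861; in regime p = Θ(1/n^{1}) E[X] stays bounded (at the triangle threshold p ~ 1/n).


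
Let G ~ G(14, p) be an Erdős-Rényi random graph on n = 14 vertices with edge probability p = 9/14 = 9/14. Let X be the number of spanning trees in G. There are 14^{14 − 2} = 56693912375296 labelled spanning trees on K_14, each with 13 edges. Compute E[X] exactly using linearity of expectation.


K_14 has 14^{14 − 2} = 56693912375296 labelled spanning trees.
For each such spanning tree H, let X_H = 1 if all 13 edges of H are present in G. Then P[X_H = 1] = p^{13} = (9/14)^{13} = 2541865828329/793714773254144.
By linearity: E[X] = Σ_H E[X_H] = 56693912375296 · p^{13} = 56693912375296 · 2541865828329/793714773254144 = 2541865828329/14.
Numerically: E[X] ≈ 1.8156e+11.

E[X] = 56693912375296 · (9/14)^{13} = 2541865828329/14 ≈ 1.8156e+11.


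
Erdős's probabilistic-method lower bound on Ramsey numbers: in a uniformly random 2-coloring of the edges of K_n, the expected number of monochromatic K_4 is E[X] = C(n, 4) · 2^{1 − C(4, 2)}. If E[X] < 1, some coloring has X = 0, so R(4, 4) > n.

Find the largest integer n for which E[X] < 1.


We need C(n, 4) · 2^{1 − 6} < 1, i.e. C(n, 4) < 2^{6 − 1} = 32.
Check values of n near the boundary:
  n = 4: C(4, 4) = 1; 1 < 32? YES
  n = 5: C(5, 4) = 5; 5 < 32? YES
  n = 6: C(6, 4) = 15; 15 < 32? YES
  n = 7: C(7, 4) = 35; 35 < 32? NO
The largest n with C(n, 4) < 32 is n = 6 (where E[X] = 15/32 ≈ 0.468750). Hence R(4, 4) > 6, i.e. R(4, 4) ≥ 7.

Largest n = 6; hence R(4, 4) > 6.


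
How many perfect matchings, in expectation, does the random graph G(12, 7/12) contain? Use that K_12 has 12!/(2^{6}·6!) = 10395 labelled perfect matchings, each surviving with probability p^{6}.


K_12 has 12!/(2^{6}·6!) = 10395 labelled perfect matchings.
For each such perfect matching H, let X_H = 1 if all 6 edges of H are present in G. Then P[X_H = 1] = p^{6} = (7/12)^{6} = 117649/2985984.
Summing the indicators: E[X] = Σ_H E[X_H] = 10395 · p^{6} = 10395 · 117649/2985984 = 45294865/110592.
Numerically: E[X] ≈ 410.

E[X] = 10395 · (7/12)^{6} = 45294865/110592 ≈ 410.


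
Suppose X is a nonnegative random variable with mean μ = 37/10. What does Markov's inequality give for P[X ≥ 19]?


μ = E[X] = 37/10, a = 19.
Markov: P[X ≥ 19] ≤ μ/a = (37/10)/19 = 37/190.
Numerically: ≈ 0.19474.
(Since a = 19 > μ = 3.70000, the bound 37/190 is < 1 and informative.)

P[X ≥ 19] ≤ 37/190 ≈ 0.19474.


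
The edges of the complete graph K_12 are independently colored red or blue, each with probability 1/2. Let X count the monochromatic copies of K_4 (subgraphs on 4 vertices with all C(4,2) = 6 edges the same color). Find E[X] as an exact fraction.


Let X = Σ_S X_S over the C(12, 4) = 495 subsets S of size 4, where X_S = 1 if the K_4 on S is monochromatic.
For a fixed S, the K_4 on S has C(4, 2) = 6 edges. P[all 6 edges red] = (1/2)^6, and likewise for blue, so P[monochromatic] = 2·(1/2)^6 = 2^{1 − 6} = 1/32.
By linearity of expectation: E[X] = C(12, 4) · 2^{1 − 6} = 495 · 1/32 = 495/32.
Numerically: E[X] ≈ 15.468750.

E[X] = C(12,4)·2^(1−C(4,2)) = 495/32 ≈ 15.468750.


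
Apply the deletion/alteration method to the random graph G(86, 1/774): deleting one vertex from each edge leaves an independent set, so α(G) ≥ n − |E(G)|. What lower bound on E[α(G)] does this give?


E[|E(G)|] = C(86, 2)·p = 3655 · (1/774) = 85/18.
E[α(G)] ≥ n − E[|E(G)|] = 86 − 85/18 = 1463/18.
Numerically: ≈ 81.278.
(This is only a lower bound; the true E[α(G)] may be larger.)

E[α(G)] ≥ 1463/18 ≈ 81.278.


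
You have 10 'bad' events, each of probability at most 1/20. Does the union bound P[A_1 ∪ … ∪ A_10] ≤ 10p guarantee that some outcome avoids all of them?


Union bound: P[∪_{i=1}^{10} A_i] ≤ Σ_i P[A_i] ≤ 10·p = 10·(1/20) = 1/2.
Numerically: 1/2 ≈ 0.500.
Is 1/2 < 1? YES.
Since P[∪ A_i] ≤ 1/2 < 1, the complement has P[∩ A_i^c] ≥ 1 − 1/2 = 1/2 > 0, so some outcome avoids every A_i.

10·p = 1/2 ≈ 0.500; existence CERTIFIED by the union bound.


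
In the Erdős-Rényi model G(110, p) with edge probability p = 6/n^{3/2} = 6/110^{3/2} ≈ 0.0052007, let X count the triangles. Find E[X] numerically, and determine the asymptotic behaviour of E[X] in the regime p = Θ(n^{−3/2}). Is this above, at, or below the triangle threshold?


Number of potential triangles: C(110, 3) = 215820.
Each occurs with probability p³ ≈ (0.0052007)³ ≈ 1.4066520e-07.
By linearity: E[X] = C(110, 3)·p³ ≈ 215820 · 1.4066520e-07 ≈ 0.03036.
Since α = 3/2 > 1, p = c/n^{3/2} = o(1/n) is below the triangle threshold p ~ 1/n. Asymptotically E[X] ~ (c³/6)·n^{3(1−α)} = (6³/6)·n^{-1.5} → 0, so by Markov's inequality G has no triangles w.h.p.

E[X] ≈ 0.03036; in regime p = Θ(1/n^{3/2}) E[X] tends to 0 (below the triangle threshold p ~ 1/n).


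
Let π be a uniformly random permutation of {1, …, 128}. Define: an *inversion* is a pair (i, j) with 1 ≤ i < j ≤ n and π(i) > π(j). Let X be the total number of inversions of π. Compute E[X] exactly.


Write X = Σ X_I over the C(128, 2) = 8128 pairs i < j, with X_I the indicator of one inversion.
There are 8128 indicators.
For each fixed pair i < j, the values π(i) and π(j) are two distinct elements of {1, …, 128} in uniformly random order; by symmetry P[π(i) > π(j)] = 1/2.
By linearity: E[X] = 8128 · (1/2) = C(128, 2) · (1/2) = 8128/2 = 4064 ≈ 4064.000.

E[X] = 4064 = 4064.000.


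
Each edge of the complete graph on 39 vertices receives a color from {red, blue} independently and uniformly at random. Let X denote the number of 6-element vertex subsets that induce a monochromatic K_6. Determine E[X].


Let X = Σ_S X_S over the C(39, 6) = 3262623 subsets S of size 6, where X_S = 1 if the K_6 on S is monochromatic.
For a fixed S, the K_6 on S has C(6, 2) = 15 edges. P[all 15 edges red] = (1/2)^15, and likewise for blue, so P[monochromatic] = 2·(1/2)^15 = 2^{1 − 15} = 1/16384.
By linearity of expectation: E[X] = C(39, 6) · 2^{1 − 15} = 3262623 · 1/16384 = 3262623/16384.
Numerically: E[X] ≈ 199.13470.

E[X] = C(39,6)·2^(1−C(6,2)) = 3262623/16384 ≈ 199.13470.


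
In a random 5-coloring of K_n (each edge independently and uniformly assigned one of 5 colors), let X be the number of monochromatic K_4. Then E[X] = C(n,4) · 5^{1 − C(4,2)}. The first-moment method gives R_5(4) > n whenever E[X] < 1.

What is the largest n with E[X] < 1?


We need C(n, 4) · 5^{1 − 6} < 1, i.e. C(n, 4) < 5^{6 − 1} = 3125.
Check values of n near the boundary:
  n = 12: C(12, 4) = 495; 495 < 3125? YES
  n = 13: C(13, 4) = 715; 715 < 3125? YES
  n = 14: C(14, 4) = 1001; 1001 < 3125? YES
  n = 15: C(15, 4) = 1365; 1365 < 3125? YES
  n = 16: C(16, 4) = 1820; 1820 < 3125? YES
  n = 17: C(17, 4) = 2380; 2380 < 3125? YES
  n = 18: C(18, 4) = 3060; 3060 < 3125? YES
  n = 19: C(19, 4) = 3876; 3876 < 3125? NO
  n = 20: C(20, 4) = 4845; 4845 < 3125? NO
The largest n with C(n, 4) < 3125 is n = 18 (where E[X] = 612/625 ≈ 0.979200). Hence R_5(4) > 18, i.e. R_5(4) ≥ 19.

Largest n = 18; hence R_5(4) > 18.


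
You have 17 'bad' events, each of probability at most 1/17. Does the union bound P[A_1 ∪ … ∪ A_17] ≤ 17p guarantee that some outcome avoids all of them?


Union bound: P[∪_{i=1}^{17} A_i] ≤ Σ_i P[A_i] ≤ 17·p = 17·(1/17) = 1.
Numerically: 1 ≈ 1.000.
Is 1 < 1? NO.
Since the bound 1 is ≥ 1, the union bound is uninformative here; it does NOT by itself certify existence.

17·p = 1 ≈ 1.000; existence NOT certified by the union bound.


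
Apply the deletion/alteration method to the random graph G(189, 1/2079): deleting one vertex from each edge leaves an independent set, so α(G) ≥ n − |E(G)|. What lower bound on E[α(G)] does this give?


E[|E(G)|] = C(189, 2)·p = 17766 · (1/2079) = 94/11.
E[α(G)] ≥ n − E[|E(G)|] = 189 − 94/11 = 1985/11.
Numerically: ≈ 180.45455.
(This is only a lower bound; the true E[α(G)] may be larger.)

E[α(G)] ≥ 1985/11 ≈ 180.45455.


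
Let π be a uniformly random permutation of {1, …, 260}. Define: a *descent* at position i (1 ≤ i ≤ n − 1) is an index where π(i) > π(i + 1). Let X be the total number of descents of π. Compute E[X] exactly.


Write X = Σ X_I over i = 1, …, 259, with X_I the indicator of one descent.
There are 259 indicators.
For each fixed i, the pair (π(i), π(i+1)) is a uniformly random ordered pair of distinct values from {1, …, 260}; by symmetry P[π(i) > π(i+1)] = 1/2.
By linearity: E[X] = 259 · (1/2) = (260 − 1) · (1/2) = 259/2 ≈ 129.50000.

E[X] = 259/2 = 129.50000.


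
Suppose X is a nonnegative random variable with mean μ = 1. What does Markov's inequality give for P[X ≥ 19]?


μ = E[X] = 1, a = 19.
Markov: P[X ≥ 19] ≤ μ/a = (1)/19 = 1/19.
Numerically: ≈ 0.05263.
(Since a = 19 > μ = 1.00000, the bound 1/19 is < 1 and informative.)

P[X ≥ 19] ≤ 1/19 ≈ 0.05263.


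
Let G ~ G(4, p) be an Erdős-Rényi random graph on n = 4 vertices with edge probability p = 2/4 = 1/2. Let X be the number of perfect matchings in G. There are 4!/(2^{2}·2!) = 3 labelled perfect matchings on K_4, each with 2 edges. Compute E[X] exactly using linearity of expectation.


K_4 has 4!/(2^{2}·2!) = 3 labelled perfect matchings.
For each such perfect matching H, let X_H = 1 if all 2 edges of H are present in G. Then P[X_H = 1] = p^{2} = (1/2)^{2} = 1/4.
Summing the indicators: E[X] = Σ_H E[X_H] = 3 · p^{2} = 3 · 1/4 = 3/4.
Numerically: E[X] ≈ 0.75.

E[X] = 3 · (1/2)^{2} = 3/4 ≈ 0.75.


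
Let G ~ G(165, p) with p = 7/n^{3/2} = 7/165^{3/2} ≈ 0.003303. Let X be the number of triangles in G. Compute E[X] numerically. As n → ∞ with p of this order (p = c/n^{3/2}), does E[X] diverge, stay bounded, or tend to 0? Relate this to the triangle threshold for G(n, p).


Number of potential triangles: C(165, 3) = 735130.
Each occurs with probability p³ ≈ (0.003303)³ ≈ 3.602603e-08.
By linearity: E[X] = C(165, 3)·p³ ≈ 735130 · 3.602603e-08 ≈ 0.0265.
Since α = 3/2 > 1, p = c/n^{3/2} = o(1/n) is below the triangle threshold p ~ 1/n. Asymptotically E[X] ~ (c³/6)·n^{3(1−α)} = (7³/6)·n^{-1.5} → 0, so by Markov's inequality G has no triangles w.h.p.

E[X] ≈ 0.0265; in regime p = Θ(1/n^{3/2}) E[X] tends to 0 (below the triangle threshold p ~ 1/n).


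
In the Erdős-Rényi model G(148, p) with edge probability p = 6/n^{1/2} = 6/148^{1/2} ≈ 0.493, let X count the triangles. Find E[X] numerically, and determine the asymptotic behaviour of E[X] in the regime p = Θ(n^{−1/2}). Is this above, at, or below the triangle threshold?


Number of potential triangles: C(148, 3) = 529396.
Each occurs with probability p³ ≈ (0.493)³ ≈ 1.19967e-01.
By linearity: E[X] = C(148, 3)·p³ ≈ 529396 · 1.19967e-01 ≈ 63509.959.
Since α = 1/2 < 1, p = c/n^{1/2} ≫ 1/n is above the triangle threshold p ~ 1/n. Asymptotically E[X] ~ (c³/6)·n^{3(1−α)} = (6³/6)·n^{1.5} → ∞; triangles are abundant w.h.p.

E[X] ≈ 63509.959; in regime p = Θ(1/n^{1/2}) E[X] diverges (above the triangle threshold p ~ 1/n).


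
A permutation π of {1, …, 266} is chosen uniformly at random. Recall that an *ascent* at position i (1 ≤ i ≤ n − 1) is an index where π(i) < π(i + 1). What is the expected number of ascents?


Write X = Σ X_I over i = 1, …, 265, with X_I the indicator of one ascent.
There are 265 indicators.
For each fixed i, the pair (π(i), π(i+1)) is a uniformly random ordered pair of distinct values from {1, …, 266}; by symmetry P[π(i) < π(i+1)] = 1/2.
By linearity: E[X] = 265 · (1/2) = (266 − 1) · (1/2) = 265/2 ≈ 132.500.

E[X] = 265/2 = 132.500.


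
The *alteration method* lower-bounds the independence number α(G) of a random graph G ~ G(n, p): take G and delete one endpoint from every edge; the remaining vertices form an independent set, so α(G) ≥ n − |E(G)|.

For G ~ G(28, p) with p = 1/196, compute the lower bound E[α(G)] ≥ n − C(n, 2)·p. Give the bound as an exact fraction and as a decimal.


E[|E(G)|] = C(28, 2)·p = 378 · (1/196) = 27/14.
E[α(G)] ≥ n − E[|E(G)|] = 28 − 27/14 = 365/14.
Numerically: ≈ 26.071.
(This is only a lower bound; the true E[α(G)] may be larger.)

E[α(G)] ≥ 365/14 ≈ 26.071.


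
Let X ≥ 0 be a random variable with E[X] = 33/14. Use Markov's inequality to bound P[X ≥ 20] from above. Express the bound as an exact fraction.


μ = E[X] = 33/14, a = 20.
Markov: P[X ≥ 20] ≤ μ/a = (33/14)/20 = 33/280.
Numerically: ≈ 0.1179.
(Since a = 20 > μ = 2.3571, the bound 33/280 is < 1 and informative.)

P[X ≥ 20] ≤ 33/280 ≈ 0.1179.


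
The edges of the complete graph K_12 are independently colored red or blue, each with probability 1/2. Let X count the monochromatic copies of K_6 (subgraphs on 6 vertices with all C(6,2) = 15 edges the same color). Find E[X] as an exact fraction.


Let X = Σ_S X_S over the C(12, 6) = 924 subsets S of size 6, where X_S = 1 if the K_6 on S is monochromatic.
For a fixed S, the K_6 on S has C(6, 2) = 15 edges. P[all 15 edges red] = (1/2)^15, and likewise for blue, so P[monochromatic] = 2·(1/2)^15 = 2^{1 − 15} = 1/16384.
By linearity of expectation: E[X] = C(12, 6) · 2^{1 − 15} = 924 · 1/16384 = 231/4096.
Numerically: E[X] ≈ 0.056396.

E[X] = C(12,6)·2^(1−C(6,2)) = 231/4096 ≈ 0.056396.


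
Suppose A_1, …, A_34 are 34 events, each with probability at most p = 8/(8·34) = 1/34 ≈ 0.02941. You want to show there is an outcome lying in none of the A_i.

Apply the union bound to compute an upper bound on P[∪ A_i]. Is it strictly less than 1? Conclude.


Union bound: P[∪_{i=1}^{34} A_i] ≤ Σ_i P[A_i] ≤ 34·p = 34·(1/34) = 1.
Numerically: 1 ≈ 1.00000.
Is 1 < 1? NO.
Since the bound 1 is ≥ 1, the union bound is uninformative here; it does NOT by itself certify existence.

34·p = 1 ≈ 1.00000; existence NOT certified by the union bound.


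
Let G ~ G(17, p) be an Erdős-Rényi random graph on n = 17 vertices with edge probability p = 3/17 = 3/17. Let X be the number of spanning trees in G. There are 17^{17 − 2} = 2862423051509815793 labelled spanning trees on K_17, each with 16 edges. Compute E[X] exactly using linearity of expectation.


K_17 has 17^{17 − 2} = 2862423051509815793 labelled spanning trees.
For each such spanning tree H, let X_H = 1 if all 16 edges of H are present in G. Then P[X_H = 1] = p^{16} = (3/17)^{16} = 43046721/48661191875666868481.
By linearity of expectation: E[X] = Σ_H E[X_H] = 2862423051509815793 · p^{16} = 2862423051509815793 · 43046721/48661191875666868481 = 43046721/17.
Numerically: E[X] ≈ 2.53e+06.

E[X] = 2862423051509815793 · (3/17)^{16} = 43046721/17 ≈ 2.53e+06.


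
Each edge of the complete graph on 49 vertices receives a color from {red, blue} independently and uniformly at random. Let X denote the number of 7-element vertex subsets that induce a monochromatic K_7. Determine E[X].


Let X = Σ_S X_S over the C(49, 7) = 85900584 subsets S of size 7, where X_S = 1 if the K_7 on S is monochromatic.
For a fixed S, the K_7 on S has C(7, 2) = 21 edges. P[all 21 edges red] = (1/2)^21, and likewise for blue, so P[monochromatic] = 2·(1/2)^21 = 2^{1 − 21} = 1/1048576.
By linearity of expectation: E[X] = C(49, 7) · 2^{1 − 21} = 85900584 · 1/1048576 = 10737573/131072.
Numerically: E[X] ≈ 81.921.

E[X] = C(49,7)·2^(1−C(7,2)) = 10737573/131072 ≈ 81.921.


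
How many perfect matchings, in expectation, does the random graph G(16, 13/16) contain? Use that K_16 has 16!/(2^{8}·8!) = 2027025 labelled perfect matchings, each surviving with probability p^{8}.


K_16 has 16!/(2^{8}·8!) = 2027025 labelled perfect matchings.
For each such perfect matching H, let X_H = 1 if all 8 edges of H are present in G. Then P[X_H = 1] = p^{8} = (13/16)^{8} = 815730721/4294967296.
Summing the indicators: E[X] = Σ_H E[X_H] = 2027025 · p^{8} = 2027025 · 815730721/4294967296 = 1653506564735025/4294967296.
Numerically: E[X] ≈ 3.8499e+05.

E[X] = 2027025 · (13/16)^{8} = 1653506564735025/4294967296 ≈ 3.8499e+05.


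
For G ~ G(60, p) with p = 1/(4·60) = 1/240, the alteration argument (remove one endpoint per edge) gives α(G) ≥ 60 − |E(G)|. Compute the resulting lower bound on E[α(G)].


E[|E(G)|] = C(60, 2)·p = 1770 · (1/240) = 59/8.
E[α(G)] ≥ n − E[|E(G)|] = 60 − 59/8 = 421/8.
Numerically: ≈ 52.625.
(This is only a lower bound; the true E[α(G)] may be larger.)

E[α(G)] ≥ 421/8 ≈ 52.625.


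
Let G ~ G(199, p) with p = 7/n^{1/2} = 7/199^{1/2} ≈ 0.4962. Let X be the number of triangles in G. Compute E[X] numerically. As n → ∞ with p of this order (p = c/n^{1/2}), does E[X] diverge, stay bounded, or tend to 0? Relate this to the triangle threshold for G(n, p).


Number of potential triangles: C(199, 3) = 1293699.
Each occurs with probability p³ ≈ (0.4962)³ ≈ 1.221840e-01.
By linearity: E[X] = C(199, 3)·p³ ≈ 1293699 · 1.221840e-01 ≈ 158069.3793.
Since α = 1/2 < 1, p = c/n^{1/2} ≫ 1/n is above the triangle threshold p ~ 1/n. Asymptotically E[X] ~ (c³/6)·n^{3(1−α)} = (7³/6)·n^{1.5} → ∞; triangles are abundant w.h.p.

E[X] ≈ 158069.3793; in regime p = Θ(1/n^{1/2}) E[X] diverges (above the triangle threshold p ~ 1/n).


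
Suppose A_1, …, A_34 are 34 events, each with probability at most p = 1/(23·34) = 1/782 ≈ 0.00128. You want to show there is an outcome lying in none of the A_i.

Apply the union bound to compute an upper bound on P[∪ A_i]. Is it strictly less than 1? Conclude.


Union bound: P[∪_{i=1}^{34} A_i] ≤ Σ_i P[A_i] ≤ 34·p = 34·(1/782) = 1/23.
Numerically: 1/23 ≈ 0.04348.
Is 1/23 < 1? YES.
Since P[∪ A_i] ≤ 1/23 < 1, the complement has P[∩ A_i^c] ≥ 1 − 1/23 = 22/23 > 0, so some outcome avoids every A_i.

34·p = 1/23 ≈ 0.04348; existence CERTIFIED by the union bound.
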